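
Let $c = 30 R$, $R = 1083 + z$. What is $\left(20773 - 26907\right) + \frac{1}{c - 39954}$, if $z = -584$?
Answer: $- \frac{153251857}{24984} \approx -6134.0$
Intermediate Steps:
$R = 499$ ($R = 1083 - 584 = 499$)
$c = 14970$ ($c = 30 \cdot 499 = 14970$)
$\left(20773 - 26907\right) + \frac{1}{c - 39954} = \left(20773 - 26907\right) + \frac{1}{14970 - 39954} = \left(20773 + \left(-71508 + 44601\right)\right) + \frac{1}{-24984} = \left(20773 - 26907\right) - \frac{1}{24984} = -6134 - \frac{1}{24984} = - \frac{153251857}{24984}$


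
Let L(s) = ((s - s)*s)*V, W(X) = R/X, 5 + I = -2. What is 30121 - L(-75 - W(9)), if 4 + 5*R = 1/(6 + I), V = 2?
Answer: 30121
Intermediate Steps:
I = -7 (I = -5 - 2 = -7)
R = -1 (R = -⅘ + 1/(5*(6 - 7)) = -⅘ + (⅕)/(-1) = -⅘ + (⅕)*(-1) = -⅘ - ⅕ = -1)
W(X) = -1/X
L(s) = 0 (L(s) = ((s - s)*s)*2 = (0*s)*2 = 0*2 = 0)
30121 - L(-75 - W(9)) = 30121 - 1*0 = 30121 + 0 = 30121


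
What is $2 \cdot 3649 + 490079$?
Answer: $497377$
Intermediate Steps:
$2 \cdot 3649 + 490079 = 7298 + 490079 = 497377$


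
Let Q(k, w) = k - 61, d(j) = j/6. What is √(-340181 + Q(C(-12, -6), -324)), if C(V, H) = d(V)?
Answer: 2*I*√85061 ≈ 583.3*I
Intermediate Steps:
d(j) = j/6 (d(j) = j*(⅙) = j/6)
C(V, H) = V/6
Q(k, w) = -61 + k
√(-340181 + Q(C(-12, -6), -324)) = √(-340181 + (-61 + (⅙)*(-12))) = √(-340181 + (-61 - 2)) = √(-340181 - 63) = √(-340244) = 2*I*√85061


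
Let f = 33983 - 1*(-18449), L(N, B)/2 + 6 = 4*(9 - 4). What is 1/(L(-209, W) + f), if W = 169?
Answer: 1/52460 ≈ 1.9062e-5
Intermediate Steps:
L(N, B) = 28 (L(N, B) = -12 + 2*(4*(9 - 4)) = -12 + 2*(4*5) = -12 + 2*20 = -12 + 40 = 28)
f = 52432 (f = 33983 + 18449 = 52432)
1/(L(-209, W) + f) = 1/(28 + 52432) = 1/52460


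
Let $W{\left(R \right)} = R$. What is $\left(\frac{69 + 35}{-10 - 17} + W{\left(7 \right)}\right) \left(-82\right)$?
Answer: $- \frac{6970}{27} \approx -258.15$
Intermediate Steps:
$\left(\frac{69 + 35}{-10 - 17} + W{\left(7 \right)}\right) \left(-82\right) = \left(\frac{69 + 35}{-10 - 17} + 7\right) \left(-82\right) = \left(\frac{104}{-27} + 7\right) \left(-82\right) = \left(104 \left(- \frac{1}{27}\right) + 7\right) \left(-82\right) = \left(- \frac{104}{27} + 7\right) \left(-82\right) = \frac{85}{27} \left(-82\right) = - \frac{6970}{27}$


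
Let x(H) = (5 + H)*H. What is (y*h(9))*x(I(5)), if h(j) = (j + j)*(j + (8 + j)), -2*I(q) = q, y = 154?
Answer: -450450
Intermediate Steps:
I(q) = -q/2
x(H) = H*(5 + H)
h(j) = 2*j*(8 + 2*j) (h(j) = (2*j)*(8 + 2*j) = 2*j*(8 + 2*j))
(y*h(9))*x(I(5)) = (154*(4*9*(4 + 9)))*((-1/2*5)*(5 - 1/2*5)) = (154*(4*9*13))*(-5*(5 - 5/2)/2) = (154*468)*(-5/2*5/2) = 72072*(-25/4) = -450450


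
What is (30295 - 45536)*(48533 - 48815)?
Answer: 4297962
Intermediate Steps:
(30295 - 45536)*(48533 - 48815) = -15241*(-282) = 4297962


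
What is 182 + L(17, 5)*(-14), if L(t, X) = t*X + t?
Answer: -1246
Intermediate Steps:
L(t, X) = t + X*t (L(t, X) = X*t + t = t + X*t)
182 + L(17, 5)*(-14) = 182 + (17*(1 + 5))*(-14) = 182 + (17*6)*(-14) = 182 + 102*(-14) = 182 - 1428 = -1246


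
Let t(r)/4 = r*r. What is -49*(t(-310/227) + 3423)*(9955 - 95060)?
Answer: 737148887774215/51529 ≈ 1.4306e+10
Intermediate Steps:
t(r) = 4*r**2 (t(r) = 4*(r*r) = 4*r**2)
-49*(t(-310/227) + 3423)*(9955 - 95060) = -49*(4*(-310/227)**2 + 3423)*(9955 - 95060) = -49*(4*(-310*1/227)**2 + 3423)*(-85105) = -49*(4*(-310/227)**2 + 3423)*(-85105) = -49*(4*(96100/51529) + 3423)*(-85105) = -49*(384400/51529 + 3423)*(-85105) = -8661640183*(-85105)/51529 = -49*(-15043854852535/51529) = 737148887774215/51529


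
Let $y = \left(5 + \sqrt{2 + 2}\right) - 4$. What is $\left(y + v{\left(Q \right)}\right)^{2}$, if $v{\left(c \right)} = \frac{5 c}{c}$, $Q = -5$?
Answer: $64$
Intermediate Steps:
$v{\left(c \right)} = 5$
$y = 3$ ($y = \left(5 + \sqrt{4}\right) - 4 = \left(5 + 2\right) - 4 = 7 - 4 = 3$)
$\left(y + v{\left(Q \right)}\right)^{2} = \left(3 + 5\right)^{2} = 8^{2} = 64$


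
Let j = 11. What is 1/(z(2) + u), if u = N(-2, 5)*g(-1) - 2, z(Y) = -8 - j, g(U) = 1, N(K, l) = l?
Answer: -1/16 ≈ -0.062500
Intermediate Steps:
z(Y) = -19 (z(Y) = -8 - 1*11 = -8 - 11 = -19)
u = 3 (u = 5*1 - 2 = 5 - 2 = 3)
1/(z(2) + u) = 1/(-19 + 3) = 1/(-16) = -1/16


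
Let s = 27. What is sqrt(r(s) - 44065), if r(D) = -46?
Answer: I*sqrt(44111) ≈ 210.03*I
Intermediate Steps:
sqrt(r(s) - 44065) = sqrt(-46 - 44065) = sqrt(-44111) = I*sqrt(44111)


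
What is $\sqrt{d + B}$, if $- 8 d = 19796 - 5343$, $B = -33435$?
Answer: $\frac{i \sqrt{563866}}{4} \approx 187.73 i$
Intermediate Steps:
$d = - \frac{14453}{8}$ ($d = - \frac{19796 - 5343}{8} = \left(- \frac{1}{8}\right) 14453 = - \frac{14453}{8} \approx -1806.6$)
$\sqrt{d + B} = \sqrt{- \frac{14453}{8} - 33435} = \sqrt{- \frac{281933}{8}} = \frac{i \sqrt{563866}}{4}$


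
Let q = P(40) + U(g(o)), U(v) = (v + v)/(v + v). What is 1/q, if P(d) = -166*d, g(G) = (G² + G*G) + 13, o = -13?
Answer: -1/6639 ≈ -0.00015063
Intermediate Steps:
g(G) = 13 + 2*G² (g(G) = (G² + G²) + 13 = 2*G² + 13 = 13 + 2*G²)
U(v) = 1 (U(v) = (2*v)/((2*v)) = (2*v)*(1/(2*v)) = 1)
q = -6639 (q = -166*40 + 1 = -6640 + 1 = -6639)
1/q = 1/(-6639) = -1/6639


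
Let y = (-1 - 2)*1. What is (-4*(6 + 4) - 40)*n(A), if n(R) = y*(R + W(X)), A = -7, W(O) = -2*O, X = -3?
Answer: -240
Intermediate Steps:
y = -3 (y = -3*1 = -3)
n(R) = -18 - 3*R (n(R) = -3*(R - 2*(-3)) = -3*(R + 6) = -3*(6 + R) = -18 - 3*R)
(-4*(6 + 4) - 40)*n(A) = (-4*(6 + 4) - 40)*(-18 - 3*(-7)) = (-4*10 - 40)*(-18 + 21) = (-40 - 40)*3 = -80*3 = -240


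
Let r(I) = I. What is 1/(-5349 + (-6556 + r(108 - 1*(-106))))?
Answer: -1/11691 ≈ -8.5536e-5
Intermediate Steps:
1/(-5349 + (-6556 + r(108 - 1*(-106)))) = 1/(-5349 + (-6556 + (108 - 1*(-106)))) = 1/(-5349 + (-6556 + (108 + 106))) = 1/(-5349 + (-6556 + 214)) = 1/(-5349 - 6342) = 1/(-11691) = -1/11691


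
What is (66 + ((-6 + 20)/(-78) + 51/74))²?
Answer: 36843650809/8328996 ≈ 4423.5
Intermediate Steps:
(66 + ((-6 + 20)/(-78) + 51/74))² = (66 + (14*(-1/78) + 51*(1/74)))² = (66 + (-7/39 + 51/74))² = (66 + 1471/2886)² = (191947/2886)² = 36843650809/8328996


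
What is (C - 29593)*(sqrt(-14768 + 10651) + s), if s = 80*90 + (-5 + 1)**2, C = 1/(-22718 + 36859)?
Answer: -3019712800192/14141 - 418474612*I*sqrt(4117)/14141 ≈ -2.1354e+8 - 1.8988e+6*I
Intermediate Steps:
C = 1/14141 ≈ 7.0716e-5
s = 7216 (s = 7200 + (-4)**2 = 7200 + 16 = 7216)
(C - 29593)*(sqrt(-14768 + 10651) + s) = (1/14141 - 29593)*(sqrt(-14768 + 10651) + 7216) = -418474612*(sqrt(-4117) + 7216)/14141 = -418474612*(I*sqrt(4117) + 7216)/14141 = -418474612*(7216 + I*sqrt(4117))/14141 = -3019712800192/14141 - 418474612*I*sqrt(4117)/14141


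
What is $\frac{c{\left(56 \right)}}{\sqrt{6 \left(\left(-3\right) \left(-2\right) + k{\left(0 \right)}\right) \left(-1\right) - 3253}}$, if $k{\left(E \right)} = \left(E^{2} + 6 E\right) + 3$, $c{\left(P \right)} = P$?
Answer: $- \frac{56 i \sqrt{3307}}{3307} \approx - 0.9738 i$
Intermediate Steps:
$k{\left(E \right)} = 3 + E^{2} + 6 E$
$\frac{c{\left(56 \right)}}{\sqrt{6 \left(\left(-3\right) \left(-2\right) + k{\left(0 \right)}\right) \left(-1\right) - 3253}} = \frac{56}{\sqrt{6 \left(\left(-3\right) \left(-2\right) + \left(3 + 0^{2} + 6 \cdot 0\right)\right) \left(-1\right) - 3253}} = \frac{56}{\sqrt{6 \left(6 + \left(3 + 0 + 0\right)\right) \left(-1\right) - 3253}} = \frac{56}{\sqrt{6 \left(6 + 3\right) \left(-1\right) - 3253}} = \frac{56}{\sqrt{6 \cdot 9 \left(-1\right) - 3253}} = \frac{56}{\sqrt{54 \left(-1\right) - 3253}} = \frac{56}{\sqrt{-54 - 3253}} = \frac{56}{\sqrt{-3307}} = \frac{56}{i \sqrt{3307}} = 56 \left(- \frac{i \sqrt{3307}}{3307}\right) = - \frac{56 i \sqrt{3307}}{3307}$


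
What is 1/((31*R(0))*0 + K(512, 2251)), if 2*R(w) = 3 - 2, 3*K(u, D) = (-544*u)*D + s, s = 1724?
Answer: -1/208988268 ≈ -4.7850e-9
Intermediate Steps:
K(u, D) = 1724/3 - 544*D*u/3 (K(u, D) = ((-544*u)*D + 1724)/3 = (-544*D*u + 1724)/3 = (1724 - 544*D*u)/3 = 1724/3 - 544*D*u/3)
R(w) = 1/2 (R(w) = (3 - 2)/2 = (1/2)*1 = 1/2)
1/((31*R(0))*0 + K(512, 2251)) = 1/((31*(1/2))*0 + (1724/3 - 544/3*2251*512)) = 1/((31/2)*0 + (1724/3 - 626966528/3)) = 1/(0 - 208988268) = 1/(-208988268) = -1/208988268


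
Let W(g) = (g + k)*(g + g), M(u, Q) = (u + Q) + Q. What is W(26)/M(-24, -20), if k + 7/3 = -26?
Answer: 91/48 ≈ 1.8958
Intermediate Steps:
k = -85/3 (k = -7/3 - 26 = -85/3 ≈ -28.333)
M(u, Q) = u + 2*Q (M(u, Q) = (Q + u) + Q = u + 2*Q)
W(g) = 2*g*(-85/3 + g) (W(g) = (g - 85/3)*(g + g) = (-85/3 + g)*(2*g) = 2*g*(-85/3 + g))
W(26)/M(-24, -20) = ((2/3)*26*(-85 + 3*26))/(-24 + 2*(-20)) = ((2/3)*26*(-85 + 78))/(-24 - 40) = ((2/3)*26*(-7))/(-64) = -364/3*(-1/64) = 91/48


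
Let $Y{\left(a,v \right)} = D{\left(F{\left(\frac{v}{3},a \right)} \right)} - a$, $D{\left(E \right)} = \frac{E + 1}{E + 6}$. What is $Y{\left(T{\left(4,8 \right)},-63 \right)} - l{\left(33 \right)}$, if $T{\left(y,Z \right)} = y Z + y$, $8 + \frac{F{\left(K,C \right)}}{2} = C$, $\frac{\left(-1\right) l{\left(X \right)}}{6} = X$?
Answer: $\frac{10101}{62} \approx 162.92$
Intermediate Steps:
$l{\left(X \right)} = - 6 X$
$F{\left(K,C \right)} = -16 + 2 C$
$D{\left(E \right)} = \frac{1 + E}{6 + E}$
$T{\left(y,Z \right)} = y + Z y$ ($T{\left(y,Z \right)} = Z y + y = y + Z y$)
$Y{\left(a,v \right)} = - a + \frac{-15 + 2 a}{-10 + 2 a}$ ($Y{\left(a,v \right)} = \frac{1 + \left(-16 + 2 a\right)}{6 + \left(-16 + 2 a\right)} - a = \frac{-15 + 2 a}{-10 + 2 a} - a = - a + \frac{-15 + 2 a}{-10 + 2 a}$)
$Y{\left(T{\left(4,8 \right)},-63 \right)} - l{\left(33 \right)} = \frac{- \frac{15}{2} - \left(4 \left(1 + 8\right)\right)^{2} + 6 \cdot 4 \left(1 + 8\right)}{-5 + 4 \left(1 + 8\right)} - \left(-6\right) 33 = \frac{- \frac{15}{2} - \left(4 \cdot 9\right)^{2} + 6 \cdot 4 \cdot 9}{-5 + 4 \cdot 9} - -198 = \frac{- \frac{15}{2} - 36^{2} + 6 \cdot 36}{-5 + 36} + 198 = \frac{- \frac{15}{2} - 1296 + 216}{31} + 198 = \frac{1}{31} \left(- \frac{2175}{2}\right) + 198 = - \frac{2175}{62} + 198 = \frac{10101}{62}$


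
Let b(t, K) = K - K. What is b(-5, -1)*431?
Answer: 0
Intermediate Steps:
b(t, K) = 0
b(-5, -1)*431 = 0*431 = 0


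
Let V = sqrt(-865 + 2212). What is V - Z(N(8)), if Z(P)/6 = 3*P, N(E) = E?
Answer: -144 + sqrt(1347) ≈ -107.30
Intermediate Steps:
Z(P) = 18*P (Z(P) = 6*(3*P) = 18*P)
V = sqrt(1347) ≈ 36.701
V - Z(N(8)) = sqrt(1347) - 18*8 = sqrt(1347) - 1*144 = sqrt(1347) - 144 = -144 + sqrt(1347)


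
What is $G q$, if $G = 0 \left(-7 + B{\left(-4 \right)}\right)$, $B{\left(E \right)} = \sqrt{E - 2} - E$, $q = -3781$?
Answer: $0$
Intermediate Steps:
$B{\left(E \right)} = \sqrt{-2 + E} - E$
$G = 0$ ($G = 0 \left(-7 + \left(\sqrt{-2 - 4} - -4\right)\right) = 0 \left(-7 + \left(\sqrt{-6} + 4\right)\right) = 0 \left(-7 + \left(i \sqrt{6} + 4\right)\right) = 0 \left(-7 + \left(4 + i \sqrt{6}\right)\right) = 0 \left(-3 + i \sqrt{6}\right) = 0$)
$G q = 0 \left(-3781\right) = 0$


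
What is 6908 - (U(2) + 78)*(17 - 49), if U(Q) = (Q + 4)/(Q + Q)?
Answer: 9452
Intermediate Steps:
U(Q) = (4 + Q)/(2*Q) (U(Q) = (4 + Q)/((2*Q)) = (4 + Q)*(1/(2*Q)) = (4 + Q)/(2*Q))
6908 - (U(2) + 78)*(17 - 49) = 6908 - ((1/2)*(4 + 2)/2 + 78)*(17 - 49) = 6908 - ((1/2)*(1/2)*6 + 78)*(-32) = 6908 - (3/2 + 78)*(-32) = 6908 - 159*(-32)/2 = 6908 - 1*(-2544) = 6908 + 2544 = 9452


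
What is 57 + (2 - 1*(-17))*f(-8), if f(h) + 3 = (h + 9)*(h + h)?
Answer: -304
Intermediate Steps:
f(h) = -3 + 2*h*(9 + h) (f(h) = -3 + (h + 9)*(h + h) = -3 + (9 + h)*(2*h) = -3 + 2*h*(9 + h))
57 + (2 - 1*(-17))*f(-8) = 57 + (2 - 1*(-17))*(-3 + 2*(-8)² + 18*(-8)) = 57 + (2 + 17)*(-3 + 2*64 - 144) = 57 + 19*(-3 + 128 - 144) = 57 + 19*(-19) = 57 - 361 = -304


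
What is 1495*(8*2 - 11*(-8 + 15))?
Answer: -91195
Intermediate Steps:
1495*(8*2 - 11*(-8 + 15)) = 1495*(16 - 11*7) = 1495*(16 - 77) = 1495*(-61) = -91195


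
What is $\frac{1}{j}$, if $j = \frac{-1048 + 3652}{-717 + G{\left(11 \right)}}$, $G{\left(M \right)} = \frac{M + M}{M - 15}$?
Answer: $- \frac{1445}{5208} \approx -0.27746$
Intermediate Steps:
$G{\left(M \right)} = \frac{2 M}{-15 + M}$
$j = - \frac{5208}{1445}$ ($j = \frac{-1048 + 3652}{-717 + 2 \cdot 11 \frac{1}{-15 + 11}} = \frac{2604}{-717 + 2 \cdot 11 \frac{1}{-4}} = \frac{2604}{-717 + 2 \cdot 11 \left(- \frac{1}{4}\right)} = \frac{2604}{-717 - \frac{11}{2}} = \frac{2604}{- \frac{1445}{2}} = 2604 \left(- \frac{2}{1445}\right) = - \frac{5208}{1445} \approx -3.6042$)
$\frac{1}{j} = \frac{1}{- \frac{5208}{1445}} = - \frac{1445}{5208}$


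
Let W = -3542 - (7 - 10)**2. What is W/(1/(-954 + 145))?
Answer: 2872759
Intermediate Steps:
W = -3551 (W = -3542 - 1*(-3)**2 = -3542 - 1*9 = -3542 - 9 = -3551)
W/(1/(-954 + 145)) = -3551/(1/(-954 + 145)) = -3551/(1/(-809)) = -3551/(-1/809) = -3551*(-809) = 2872759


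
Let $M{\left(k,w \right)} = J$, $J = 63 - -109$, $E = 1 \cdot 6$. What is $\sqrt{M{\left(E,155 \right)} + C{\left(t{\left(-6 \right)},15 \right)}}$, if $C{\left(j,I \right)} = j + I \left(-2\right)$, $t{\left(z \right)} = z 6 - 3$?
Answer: $\sqrt{103} \approx 10.149$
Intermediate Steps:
$t{\left(z \right)} = -3 + 6 z$ ($t{\left(z \right)} = 6 z - 3 = -3 + 6 z$)
$E = 6$
$J = 172$ ($J = 63 + 109 = 172$)
$M{\left(k,w \right)} = 172$
$C{\left(j,I \right)} = j - 2 I$
$\sqrt{M{\left(E,155 \right)} + C{\left(t{\left(-6 \right)},15 \right)}} = \sqrt{172 + \left(\left(-3 + 6 \left(-6\right)\right) - 30\right)} = \sqrt{172 - 69} = \sqrt{103}$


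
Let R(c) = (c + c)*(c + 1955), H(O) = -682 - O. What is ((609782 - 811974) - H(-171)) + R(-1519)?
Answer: -1526249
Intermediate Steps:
R(c) = 2*c*(1955 + c) (R(c) = (2*c)*(1955 + c) = 2*c*(1955 + c))
((609782 - 811974) - H(-171)) + R(-1519) = ((609782 - 811974) - (-682 - 1*(-171))) + 2*(-1519)*(1955 - 1519) = (-202192 - (-682 + 171)) + 2*(-1519)*436 = (-202192 - 1*(-511)) - 1324568 = (-202192 + 511) - 1324568 = -201681 - 1324568 = -1526249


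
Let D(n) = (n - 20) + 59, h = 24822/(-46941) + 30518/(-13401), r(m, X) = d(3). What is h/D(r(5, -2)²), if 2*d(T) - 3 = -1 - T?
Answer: -2353580080/32920615179 ≈ -0.071493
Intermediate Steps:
d(T) = 1 - T/2 (d(T) = 3/2 + (-1 - T)/2 = 3/2 + (-½ - T/2) = 1 - T/2)
r(m, X) = -½ (r(m, X) = 1 - ½*3 = 1 - 3/2 = -½)
h = -588395020/209685447 (h = 24822*(-1/46941) + 30518*(-1/13401) = -8274/15647 - 30518/13401 = -588395020/209685447 ≈ -2.8061)
D(n) = 39 + n (D(n) = (-20 + n) + 59 = 39 + n)
h/D(r(5, -2)²) = -588395020/(209685447*(39 + (-½)²)) = -588395020/(209685447*(39 + ¼)) = -588395020/(209685447*157/4) = -588395020/209685447*4/157 = -2353580080/32920615179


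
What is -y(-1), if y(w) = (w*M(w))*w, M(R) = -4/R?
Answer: -4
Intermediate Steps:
y(w) = -4*w (y(w) = (w*(-4/w))*w = -4*w)
-y(-1) = -(-4)*(-1) = -1*4 = -4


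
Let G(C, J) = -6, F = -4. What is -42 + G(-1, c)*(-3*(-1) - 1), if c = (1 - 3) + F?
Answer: -54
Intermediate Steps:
c = -6 (c = (1 - 3) - 4 = -2 - 4 = -6)
-42 + G(-1, c)*(-3*(-1) - 1) = -42 - 6*(-3*(-1) - 1) = -42 - 6*(3 - 1) = -42 - 6*2 = -42 - 12 = -54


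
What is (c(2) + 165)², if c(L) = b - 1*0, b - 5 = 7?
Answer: 31329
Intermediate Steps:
b = 12 (b = 5 + 7 = 12)
c(L) = 12 (c(L) = 12 - 1*0 = 12 + 0 = 12)
(c(2) + 165)² = (12 + 165)² = 177² = 31329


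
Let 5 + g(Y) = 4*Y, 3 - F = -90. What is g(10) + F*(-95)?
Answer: -8800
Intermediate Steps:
F = 93 (F = 3 - 1*(-90) = 3 + 90 = 93)
g(Y) = -5 + 4*Y
g(10) + F*(-95) = (-5 + 4*10) + 93*(-95) = (-5 + 40) - 8835 = 35 - 8835 = -8800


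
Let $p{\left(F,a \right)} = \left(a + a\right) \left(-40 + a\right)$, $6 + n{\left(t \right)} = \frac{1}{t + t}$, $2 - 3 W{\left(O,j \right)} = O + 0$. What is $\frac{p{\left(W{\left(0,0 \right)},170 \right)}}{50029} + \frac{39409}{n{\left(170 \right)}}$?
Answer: $- \frac{670251448940}{102009131} \approx -6570.5$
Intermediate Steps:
$W{\left(O,j \right)} = \frac{2}{3} - \frac{O}{3}$ ($W{\left(O,j \right)} = \frac{2}{3} - \frac{O + 0}{3} = \frac{2}{3} - \frac{O}{3}$)
$n{\left(t \right)} = -6 + \frac{1}{2 t}$ ($n{\left(t \right)} = -6 + \frac{1}{t + t} = -6 + \frac{1}{2 t}$)
$p{\left(F,a \right)} = 2 a \left(-40 + a\right)$
$\frac{p{\left(W{\left(0,0 \right)},170 \right)}}{50029} + \frac{39409}{n{\left(170 \right)}} = \frac{2 \cdot 170 \left(-40 + 170\right)}{50029} + \frac{39409}{-6 + \frac{1}{2 \cdot 170}} = 2 \cdot 170 \cdot 130 \cdot \frac{1}{50029} + \frac{39409}{-6 + \frac{1}{2} \cdot \frac{1}{170}} = 44200 \cdot \frac{1}{50029} + \frac{39409}{-6 + \frac{1}{340}} = \frac{44200}{50029} + \frac{39409}{- \frac{2039}{340}} = \frac{44200}{50029} + 39409 \left(- \frac{340}{2039}\right) = \frac{44200}{50029} - \frac{13399060}{2039} = - \frac{670251448940}{102009131}$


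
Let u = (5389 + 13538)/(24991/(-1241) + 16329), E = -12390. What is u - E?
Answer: 250788390627/20239298 ≈ 12391.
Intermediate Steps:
u = 23488407/20239298 (u = 18927/(24991*(-1/1241) + 16329) = 18927/(-24991/1241 + 16329) = 18927/(20239298/1241) = 18927*(1241/20239298) = 23488407/20239298 ≈ 1.1605)
u - E = 23488407/20239298 - 1*(-12390) = 23488407/20239298 + 12390 = 250788390627/20239298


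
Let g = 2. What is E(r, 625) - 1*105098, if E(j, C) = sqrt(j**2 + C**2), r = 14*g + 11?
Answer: -105098 + sqrt(392146) ≈ -1.0447e+5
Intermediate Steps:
r = 39 (r = 14*2 + 11 = 28 + 11 = 39)
E(j, C) = sqrt(C**2 + j**2)
E(r, 625) - 1*105098 = sqrt(625**2 + 39**2) - 1*105098 = sqrt(390625 + 1521) - 105098 = sqrt(392146) - 105098 = -105098 + sqrt(392146)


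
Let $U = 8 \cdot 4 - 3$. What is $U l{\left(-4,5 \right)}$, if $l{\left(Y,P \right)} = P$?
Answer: $145$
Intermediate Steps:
$U = 29$ ($U = 32 - 3 = 29$)
$U l{\left(-4,5 \right)} = 29 \cdot 5 = 145$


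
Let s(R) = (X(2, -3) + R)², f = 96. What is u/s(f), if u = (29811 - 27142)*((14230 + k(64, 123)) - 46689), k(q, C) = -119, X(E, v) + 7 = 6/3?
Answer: -955502/91 ≈ -10500.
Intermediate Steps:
X(E, v) = -5 (X(E, v) = -7 + 6/3 = -7 + 6*(⅓) = -7 + 2 = -5)
s(R) = (-5 + R)²
u = -86950682 (u = (29811 - 27142)*((14230 - 119) - 46689) = 2669*(14111 - 46689) = 2669*(-32578) = -86950682)
u/s(f) = -86950682/(-5 + 96)² = -86950682/(91²) = -86950682/8281 = -86950682*1/8281 = -955502/91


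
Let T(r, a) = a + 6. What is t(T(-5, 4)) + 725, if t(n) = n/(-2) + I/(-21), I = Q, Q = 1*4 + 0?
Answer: 15116/21 ≈ 719.81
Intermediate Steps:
T(r, a) = 6 + a
Q = 4 (Q = 4 + 0 = 4)
I = 4
t(n) = -4/21 - n/2 (t(n) = n/(-2) + 4/(-21) = n*(-½) + 4*(-1/21) = -n/2 - 4/21 = -4/21 - n/2)
t(T(-5, 4)) + 725 = (-4/21 - (6 + 4)/2) + 725 = (-4/21 - ½*10) + 725 = (-4/21 - 5) + 725 = -109/21 + 725 = 15116/21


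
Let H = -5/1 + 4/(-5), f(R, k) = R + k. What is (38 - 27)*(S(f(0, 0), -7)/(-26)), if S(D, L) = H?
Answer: 319/130 ≈ 2.4538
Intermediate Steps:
H = -29/5 (H = -5*1 + 4*(-⅕) = -5 - ⅘ = -29/5 ≈ -5.8000)
S(D, L) = -29/5
(38 - 27)*(S(f(0, 0), -7)/(-26)) = (38 - 27)*(-29/5/(-26)) = 11*(-29/5*(-1/26)) = 11*(29/130) = 319/130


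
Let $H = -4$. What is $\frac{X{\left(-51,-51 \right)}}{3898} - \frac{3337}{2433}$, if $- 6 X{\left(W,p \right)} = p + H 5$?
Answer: $- \frac{8652557}{6322556} \approx -1.3685$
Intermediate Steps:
$X{\left(W,p \right)} = \frac{10}{3} - \frac{p}{6}$ ($X{\left(W,p \right)} = - \frac{p - 20}{6} = - \frac{-20 + p}{6} = \frac{10}{3} - \frac{p}{6}$)
$\frac{X{\left(-51,-51 \right)}}{3898} - \frac{3337}{2433} = \frac{\frac{10}{3} - - \frac{17}{2}}{3898} - \frac{3337}{2433} = \left(\frac{10}{3} + \frac{17}{2}\right) \frac{1}{3898} - \frac{3337}{2433} = \frac{71}{6} \cdot \frac{1}{3898} - \frac{3337}{2433} = \frac{71}{23388} - \frac{3337}{2433} = - \frac{8652557}{6322556}$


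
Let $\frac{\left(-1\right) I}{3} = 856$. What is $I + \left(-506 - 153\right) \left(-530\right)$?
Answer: $346702$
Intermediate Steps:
$I = -2568$ ($I = \left(-3\right) 856 = -2568$)
$I + \left(-506 - 153\right) \left(-530\right) = -2568 + \left(-506 - 153\right) \left(-530\right) = -2568 - -349270 = -2568 + 349270 = 346702$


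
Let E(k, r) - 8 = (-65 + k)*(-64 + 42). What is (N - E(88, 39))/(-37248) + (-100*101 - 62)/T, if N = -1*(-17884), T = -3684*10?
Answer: -6222473/28587840 ≈ -0.21766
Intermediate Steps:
E(k, r) = 1438 - 22*k (E(k, r) = 8 + (-65 + k)*(-64 + 42) = 8 + (-65 + k)*(-22) = 8 + (1430 - 22*k) = 1438 - 22*k)
T = -36840
N = 17884
(N - E(88, 39))/(-37248) + (-100*101 - 62)/T = (17884 - (1438 - 22*88))/(-37248) + (-100*101 - 62)/(-36840) = (17884 - (1438 - 1936))*(-1/37248) + (-10100 - 62)*(-1/36840) = (17884 - 1*(-498))*(-1/37248) - 10162*(-1/36840) = (17884 + 498)*(-1/37248) + 5081/18420 = 18382*(-1/37248) + 5081/18420 = -9191/18624 + 5081/18420 = -6222473/28587840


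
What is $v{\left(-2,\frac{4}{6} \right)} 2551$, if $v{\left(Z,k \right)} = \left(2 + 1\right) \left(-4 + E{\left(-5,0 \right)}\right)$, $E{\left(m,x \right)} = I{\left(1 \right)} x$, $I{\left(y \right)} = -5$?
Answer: $-30612$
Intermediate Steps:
$E{\left(m,x \right)} = - 5 x$
$v{\left(Z,k \right)} = -12$ ($v{\left(Z,k \right)} = \left(2 + 1\right) \left(-4 - 0\right) = 3 \left(-4 + 0\right) = 3 \left(-4\right) = -12$)
$v{\left(-2,\frac{4}{6} \right)} 2551 = \left(-12\right) 2551 = -30612$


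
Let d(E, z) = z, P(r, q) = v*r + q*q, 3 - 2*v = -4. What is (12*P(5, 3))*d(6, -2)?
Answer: -636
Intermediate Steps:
v = 7/2 (v = 3/2 - ½*(-4) = 3/2 + 2 = 7/2 ≈ 3.5000)
P(r, q) = q² + 7*r/2 (P(r, q) = 7*r/2 + q*q = 7*r/2 + q² = q² + 7*r/2)
(12*P(5, 3))*d(6, -2) = (12*(3² + (7/2)*5))*(-2) = (12*(9 + 35/2))*(-2) = (12*(53/2))*(-2) = 318*(-2) = -636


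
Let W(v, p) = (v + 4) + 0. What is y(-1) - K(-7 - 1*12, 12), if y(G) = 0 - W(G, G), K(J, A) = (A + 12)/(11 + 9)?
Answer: -21/5 ≈ -4.2000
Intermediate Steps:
W(v, p) = 4 + v (W(v, p) = (4 + v) + 0 = 4 + v)
K(J, A) = ⅗ + A/20 (K(J, A) = (12 + A)/20 = (12 + A)*(1/20) = ⅗ + A/20)
y(G) = -4 - G (y(G) = 0 - (4 + G) = 0 + (-4 - G) = -4 - G)
y(-1) - K(-7 - 1*12, 12) = (-4 - 1*(-1)) - (⅗ + (1/20)*12) = (-4 + 1) - (⅗ + ⅗) = -3 - 1*6/5 = -3 - 6/5 = -21/5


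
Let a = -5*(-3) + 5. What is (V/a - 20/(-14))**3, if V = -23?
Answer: 59319/2744000 ≈ 0.021618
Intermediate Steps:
a = 20 (a = 15 + 5 = 20)
(V/a - 20/(-14))**3 = (-23/20 - 20/(-14))**3 = (-23*1/20 - 20*(-1/14))**3 = (-23/20 + 10/7)**3 = (39/140)**3 = 59319/2744000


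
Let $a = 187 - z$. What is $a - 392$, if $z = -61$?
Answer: $-144$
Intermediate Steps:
$a = 248$ ($a = 187 - -61 = 187 + 61 = 248$)
$a - 392 = 248 - 392 = -144$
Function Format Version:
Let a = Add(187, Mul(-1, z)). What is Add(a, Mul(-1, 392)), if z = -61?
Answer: -144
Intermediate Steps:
a = 248 (a = Add(187, Mul(-1, -61)) = Add(187, 61) = 248)
Add(a, Mul(-1, 392)) = Add(248, Mul(-1, 392)) = Add(248, -392) = -144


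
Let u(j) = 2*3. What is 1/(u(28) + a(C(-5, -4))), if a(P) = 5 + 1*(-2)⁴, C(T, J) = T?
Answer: 1/27 ≈ 0.037037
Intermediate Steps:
u(j) = 6
a(P) = 21 (a(P) = 5 + 1*16 = 5 + 16 = 21)
1/(u(28) + a(C(-5, -4))) = 1/(6 + 21) = 1/27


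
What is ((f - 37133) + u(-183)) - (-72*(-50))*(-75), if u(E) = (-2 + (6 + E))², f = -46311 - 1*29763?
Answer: 188834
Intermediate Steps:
f = -76074 (f = -46311 - 29763 = -76074)
u(E) = (4 + E)²
((f - 37133) + u(-183)) - (-72*(-50))*(-75) = ((-76074 - 37133) + (4 - 183)²) - (-72*(-50))*(-75) = (-113207 + (-179)²) - 3600*(-75) = (-113207 + 32041) - 1*(-270000) = -81166 + 270000 = 188834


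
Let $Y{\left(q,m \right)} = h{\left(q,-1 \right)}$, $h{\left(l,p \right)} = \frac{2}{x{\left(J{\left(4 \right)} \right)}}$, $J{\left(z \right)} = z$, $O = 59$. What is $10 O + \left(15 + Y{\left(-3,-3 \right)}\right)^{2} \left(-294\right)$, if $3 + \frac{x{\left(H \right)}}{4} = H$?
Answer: $- \frac{140087}{2} \approx -70044.0$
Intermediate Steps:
$x{\left(H \right)} = -12 + 4 H$
$h{\left(l,p \right)} = \frac{1}{2}$ ($h{\left(l,p \right)} = \frac{2}{-12 + 4 \cdot 4} = \frac{2}{-12 + 16} = \frac{2}{4} = 2 \cdot \frac{1}{4} = \frac{1}{2}$)
$Y{\left(q,m \right)} = \frac{1}{2}$
$10 O + \left(15 + Y{\left(-3,-3 \right)}\right)^{2} \left(-294\right) = 10 \cdot 59 + \left(15 + \frac{1}{2}\right)^{2} \left(-294\right) = 590 + \left(\frac{31}{2}\right)^{2} \left(-294\right) = 590 + \frac{961}{4} \left(-294\right) = 590 - \frac{141267}{2} = - \frac{140087}{2}$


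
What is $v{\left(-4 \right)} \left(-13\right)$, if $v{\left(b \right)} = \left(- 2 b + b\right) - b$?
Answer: $-104$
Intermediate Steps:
$v{\left(b \right)} = - 2 b$ ($v{\left(b \right)} = - b - b = - 2 b$)
$v{\left(-4 \right)} \left(-13\right) = \left(-2\right) \left(-4\right) \left(-13\right) = 8 \left(-13\right) = -104$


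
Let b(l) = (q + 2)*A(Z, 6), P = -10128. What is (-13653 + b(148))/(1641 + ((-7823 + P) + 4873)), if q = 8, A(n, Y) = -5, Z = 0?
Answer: 13703/11437 ≈ 1.1981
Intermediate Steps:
b(l) = -50 (b(l) = (8 + 2)*(-5) = 10*(-5) = -50)
(-13653 + b(148))/(1641 + ((-7823 + P) + 4873)) = (-13653 - 50)/(1641 + ((-7823 - 10128) + 4873)) = -13703/(1641 + (-17951 + 4873)) = -13703/(1641 - 13078) = -13703/(-11437) = -13703*(-1/11437) = 13703/11437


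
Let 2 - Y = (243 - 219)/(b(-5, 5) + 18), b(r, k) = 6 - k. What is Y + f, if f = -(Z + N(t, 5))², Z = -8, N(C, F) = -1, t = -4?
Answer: -1525/19 ≈ -80.263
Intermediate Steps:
Y = 14/19 (Y = 2 - (243 - 219)/((6 - 1*5) + 18) = 2 - 24/((6 - 5) + 18) = 2 - 24/(1 + 18) = 2 - 24/19 = 14/19 ≈ 0.73684)
f = -81 (f = -(-8 - 1)² = -1*(-9)² = -1*81 = -81)
Y + f = 14/19 - 81 = -1525/19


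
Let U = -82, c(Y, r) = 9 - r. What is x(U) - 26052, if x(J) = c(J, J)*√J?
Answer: -26052 + 91*I*√82 ≈ -26052.0 + 824.04*I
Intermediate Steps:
x(J) = √J*(9 - J) (x(J) = (9 - J)*√J = √J*(9 - J))
x(U) - 26052 = √(-82)*(9 - 1*(-82)) - 26052 = (I*√82)*(9 + 82) - 26052 = (I*√82)*91 - 26052 = 91*I*√82 - 26052 = -26052 + 91*I*√82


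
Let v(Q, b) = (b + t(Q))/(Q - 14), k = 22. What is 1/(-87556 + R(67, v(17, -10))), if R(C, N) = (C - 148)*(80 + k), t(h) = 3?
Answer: -1/95818 ≈ -1.0436e-5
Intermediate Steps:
v(Q, b) = (3 + b)/(-14 + Q) (v(Q, b) = (b + 3)/(Q - 14) = (3 + b)/(-14 + Q))
R(C, N) = -15096 + 102*C (R(C, N) = (C - 148)*(80 + 22) = (-148 + C)*102 = -15096 + 102*C)
1/(-87556 + R(67, v(17, -10))) = 1/(-87556 + (-15096 + 102*67)) = 1/(-87556 + (-15096 + 6834)) = 1/(-87556 - 8262) = 1/(-95818) = -1/95818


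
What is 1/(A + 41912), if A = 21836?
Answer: 1/63748 ≈ 1.5687e-5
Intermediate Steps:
1/(A + 41912) = 1/(21836 + 41912) = 1/63748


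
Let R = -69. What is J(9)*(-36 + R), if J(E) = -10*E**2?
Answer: 85050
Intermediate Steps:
J(9)*(-36 + R) = (-10*9**2)*(-36 - 69) = -10*81*(-105) = -810*(-105) = 85050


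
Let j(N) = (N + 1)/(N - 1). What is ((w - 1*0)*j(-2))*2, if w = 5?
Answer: 10/3 ≈ 3.3333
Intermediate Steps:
j(N) = (1 + N)/(-1 + N)
((w - 1*0)*j(-2))*2 = ((5 - 1*0)*((1 - 2)/(-1 - 2)))*2 = ((5 + 0)*(-1/(-3)))*2 = (5*(-1/3*(-1)))*2 = (5*(1/3))*2 = (5/3)*2 = 10/3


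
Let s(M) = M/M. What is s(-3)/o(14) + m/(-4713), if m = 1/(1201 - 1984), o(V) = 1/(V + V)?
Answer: 103327813/3690279 ≈ 28.000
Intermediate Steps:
o(V) = 1/(2*V)
m = -1/783 (m = 1/(-783) = -1/783 ≈ -0.0012771)
s(M) = 1
s(-3)/o(14) + m/(-4713) = 1/((½)/14) - 1/783/(-4713) = 1/((½)*(1/14)) - 1/783*(-1/4713) = 1/(1/28) + 1/3690279 = 1*28 + 1/3690279 = 28 + 1/3690279 = 103327813/3690279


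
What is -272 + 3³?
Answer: -245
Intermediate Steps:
-272 + 3³ = -272 + 27 = -245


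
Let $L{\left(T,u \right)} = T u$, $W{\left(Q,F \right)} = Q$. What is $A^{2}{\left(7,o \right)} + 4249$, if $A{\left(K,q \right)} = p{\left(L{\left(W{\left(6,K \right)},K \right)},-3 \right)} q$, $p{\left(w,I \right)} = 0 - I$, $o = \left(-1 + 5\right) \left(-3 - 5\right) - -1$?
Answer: $12898$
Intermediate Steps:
$o = -31$ ($o = 4 \left(-8\right) + 1 = -32 + 1 = -31$)
$p{\left(w,I \right)} = - I$
$A{\left(K,q \right)} = 3 q$ ($A{\left(K,q \right)} = \left(-1\right) \left(-3\right) q = 3 q$)
$A^{2}{\left(7,o \right)} + 4249 = \left(3 \left(-31\right)\right)^{2} + 4249 = \left(-93\right)^{2} + 4249 = 8649 + 4249 = 12898$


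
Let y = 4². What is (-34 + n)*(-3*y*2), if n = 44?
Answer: -960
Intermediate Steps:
y = 16
(-34 + n)*(-3*y*2) = (-34 + 44)*(-3*16*2) = 10*(-48*2) = 10*(-96) = -960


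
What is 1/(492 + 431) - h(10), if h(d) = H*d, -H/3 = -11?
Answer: -304589/923 ≈ -330.00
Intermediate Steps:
H = 33 (H = -3*(-11) = 33)
h(d) = 33*d
1/(492 + 431) - h(10) = 1/(492 + 431) - 33*10 = 1/923 - 1*330 = 1/923 - 330 = -304589/923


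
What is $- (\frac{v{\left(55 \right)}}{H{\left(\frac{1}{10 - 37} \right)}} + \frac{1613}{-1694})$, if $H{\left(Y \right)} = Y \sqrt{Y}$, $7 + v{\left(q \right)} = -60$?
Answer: $\frac{1613}{1694} + 5427 i \sqrt{3} \approx 0.95218 + 9399.8 i$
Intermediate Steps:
$v{\left(q \right)} = -67$ ($v{\left(q \right)} = -7 - 60 = -67$)
$H{\left(Y \right)} = Y^{\frac{3}{2}}$
$- (\frac{v{\left(55 \right)}}{H{\left(\frac{1}{10 - 37} \right)}} + \frac{1613}{-1694}) = - (- \frac{67}{\left(\frac{1}{10 - 37}\right)^{\frac{3}{2}}} + \frac{1613}{-1694}) = - (- \frac{67}{\left(\frac{1}{-27}\right)^{\frac{3}{2}}} + 1613 \left(- \frac{1}{1694}\right)) = - (- \frac{67}{\left(- \frac{1}{27}\right)^{\frac{3}{2}}} - \frac{1613}{1694}) = - (- \frac{67}{\left(- \frac{1}{243}\right) i \sqrt{3}} - \frac{1613}{1694}) = - (- 67 \cdot 81 i \sqrt{3} - \frac{1613}{1694}) = - (- 5427 i \sqrt{3} - \frac{1613}{1694}) = - (- \frac{1613}{1694} - 5427 i \sqrt{3}) = \frac{1613}{1694} + 5427 i \sqrt{3}$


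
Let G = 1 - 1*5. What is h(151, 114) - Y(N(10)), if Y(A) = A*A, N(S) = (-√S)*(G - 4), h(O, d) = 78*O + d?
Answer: 11252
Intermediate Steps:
h(O, d) = d + 78*O
G = -4 (G = 1 - 5 = -4)
N(S) = 8*√S (N(S) = (-√S)*(-4 - 4) = -√S*(-8) = 8*√S)
Y(A) = A²
h(151, 114) - Y(N(10)) = (114 + 78*151) - (8*√10)² = (114 + 11778) - 1*640 = 11892 - 640 = 11252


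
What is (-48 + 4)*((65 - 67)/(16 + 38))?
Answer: 44/27 ≈ 1.6296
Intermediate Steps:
(-48 + 4)*((65 - 67)/(16 + 38)) = -(-88)/54 = -44*(-1/27) = 44/27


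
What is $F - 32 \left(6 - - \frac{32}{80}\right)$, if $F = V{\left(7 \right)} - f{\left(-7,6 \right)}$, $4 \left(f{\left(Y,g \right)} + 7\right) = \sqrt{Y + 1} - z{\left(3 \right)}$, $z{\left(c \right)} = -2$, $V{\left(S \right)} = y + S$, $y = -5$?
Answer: $- \frac{1963}{10} - \frac{i \sqrt{6}}{4} \approx -196.3 - 0.61237 i$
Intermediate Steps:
$V{\left(S \right)} = -5 + S$
$f{\left(Y,g \right)} = - \frac{13}{2} + \frac{\sqrt{1 + Y}}{4}$ ($f{\left(Y,g \right)} = -7 + \frac{\sqrt{Y + 1} - -2}{4} = -7 + \frac{\sqrt{1 + Y} + 2}{4} = -7 + \frac{2 + \sqrt{1 + Y}}{4} = -7 + \left(\frac{1}{2} + \frac{\sqrt{1 + Y}}{4}\right) = - \frac{13}{2} + \frac{\sqrt{1 + Y}}{4}$)
$F = \frac{17}{2} - \frac{i \sqrt{6}}{4}$ ($F = \left(-5 + 7\right) - \left(- \frac{13}{2} + \frac{\sqrt{1 - 7}}{4}\right) = 2 - \left(- \frac{13}{2} + \frac{\sqrt{-6}}{4}\right) = 2 - \left(- \frac{13}{2} + \frac{i \sqrt{6}}{4}\right) = 2 + \left(\frac{13}{2} - \frac{i \sqrt{6}}{4}\right) = \frac{17}{2} - \frac{i \sqrt{6}}{4} \approx 8.5 - 0.61237 i$)
$F - 32 \left(6 - - \frac{32}{80}\right) = \left(\frac{17}{2} - \frac{i \sqrt{6}}{4}\right) - 32 \left(6 - - \frac{32}{80}\right) = \left(\frac{17}{2} - \frac{i \sqrt{6}}{4}\right) - 32 \left(6 - \left(-32\right) \frac{1}{80}\right) = \left(\frac{17}{2} - \frac{i \sqrt{6}}{4}\right) - 32 \left(6 - - \frac{2}{5}\right) = \left(\frac{17}{2} - \frac{i \sqrt{6}}{4}\right) - 32 \left(6 + \frac{2}{5}\right) = \left(\frac{17}{2} - \frac{i \sqrt{6}}{4}\right) - \frac{1024}{5} = - \frac{1963}{10} - \frac{i \sqrt{6}}{4}$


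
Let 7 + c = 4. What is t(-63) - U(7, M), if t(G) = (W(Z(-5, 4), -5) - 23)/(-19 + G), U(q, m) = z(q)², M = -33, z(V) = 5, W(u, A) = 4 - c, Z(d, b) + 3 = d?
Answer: -1017/41 ≈ -24.805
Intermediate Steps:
c = -3 (c = -7 + 4 = -3)
Z(d, b) = -3 + d
W(u, A) = 7 (W(u, A) = 4 - 1*(-3) = 4 + 3 = 7)
U(q, m) = 25 (U(q, m) = 5² = 25)
t(G) = -16/(-19 + G) (t(G) = (7 - 23)/(-19 + G) = -16/(-19 + G))
t(-63) - U(7, M) = -16/(-19 - 63) - 1*25 = -16/(-82) - 25 = -16*(-1/82) - 25 = 8/41 - 25 = -1017/41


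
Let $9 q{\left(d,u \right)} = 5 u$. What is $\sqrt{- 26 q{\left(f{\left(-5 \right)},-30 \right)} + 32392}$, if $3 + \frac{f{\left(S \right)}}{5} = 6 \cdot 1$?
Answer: $\frac{2 \sqrt{73857}}{3} \approx 181.18$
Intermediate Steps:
$f{\left(S \right)} = 15$ ($f{\left(S \right)} = -15 + 5 \cdot 6 \cdot 1 = -15 + 5 \cdot 6 = -15 + 30 = 15$)
$q{\left(d,u \right)} = \frac{5 u}{9}$
$\sqrt{- 26 q{\left(f{\left(-5 \right)},-30 \right)} + 32392} = \sqrt{- 26 \cdot \frac{5}{9} \left(-30\right) + 32392} = \sqrt{\left(-26\right) \left(- \frac{50}{3}\right) + 32392} = \sqrt{\frac{1300}{3} + 32392} = \sqrt{\frac{98476}{3}} = \frac{2 \sqrt{73857}}{3}$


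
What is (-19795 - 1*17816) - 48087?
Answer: -85698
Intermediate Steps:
(-19795 - 1*17816) - 48087 = (-19795 - 17816) - 48087 = -37611 - 48087 = -85698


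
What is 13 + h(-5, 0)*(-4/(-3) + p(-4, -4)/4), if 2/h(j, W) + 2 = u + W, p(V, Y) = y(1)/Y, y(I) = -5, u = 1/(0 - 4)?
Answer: 623/54 ≈ 11.537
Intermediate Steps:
u = -1/4 (u = 1/(-4) = -1/4 ≈ -0.25000)
p(V, Y) = -5/Y
h(j, W) = 2/(-9/4 + W) (h(j, W) = 2/(-2 + (-1/4 + W)) = 2/(-9/4 + W))
13 + h(-5, 0)*(-4/(-3) + p(-4, -4)/4) = 13 + (8/(-9 + 4*0))*(-4/(-3) - 5/(-4)/4) = 13 + (8/(-9 + 0))*(-4*(-1/3) - 5*(-1/4)*(1/4)) = 13 + (8/(-9))*(4/3 + (5/4)*(1/4)) = 13 + (8*(-1/9))*(4/3 + 5/16) = 13 - 8/9*79/48 = 13 - 79/54 = 623/54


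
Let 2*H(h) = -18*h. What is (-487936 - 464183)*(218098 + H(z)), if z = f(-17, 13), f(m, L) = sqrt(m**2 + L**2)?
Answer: -207655249662 + 8569071*sqrt(458) ≈ -2.0747e+11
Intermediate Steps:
f(m, L) = sqrt(L**2 + m**2)
z = sqrt(458) (z = sqrt(13**2 + (-17)**2) = sqrt(169 + 289) = sqrt(458) ≈ 21.401)
H(h) = -9*h (H(h) = (-18*h)/2 = -9*h)
(-487936 - 464183)*(218098 + H(z)) = (-487936 - 464183)*(218098 - 9*sqrt(458)) = -952119*(218098 - 9*sqrt(458)) = -207655249662 + 8569071*sqrt(458)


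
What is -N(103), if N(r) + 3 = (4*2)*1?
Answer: -5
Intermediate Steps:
N(r) = 5 (N(r) = -3 + (4*2)*1 = -3 + 8*1 = -3 + 8 = 5)
-N(103) = -1*5 = -5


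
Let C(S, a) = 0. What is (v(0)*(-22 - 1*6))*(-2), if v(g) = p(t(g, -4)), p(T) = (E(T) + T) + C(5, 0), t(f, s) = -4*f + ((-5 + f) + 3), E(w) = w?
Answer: -224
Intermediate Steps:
t(f, s) = -2 - 3*f (t(f, s) = -4*f + (-2 + f) = -2 - 3*f)
p(T) = 2*T (p(T) = (T + T) + 0 = 2*T + 0 = 2*T)
v(g) = -4 - 6*g (v(g) = 2*(-2 - 3*g) = -4 - 6*g)
(v(0)*(-22 - 1*6))*(-2) = ((-4 - 6*0)*(-22 - 1*6))*(-2) = ((-4 + 0)*(-22 - 6))*(-2) = -4*(-28)*(-2) = 112*(-2) = -224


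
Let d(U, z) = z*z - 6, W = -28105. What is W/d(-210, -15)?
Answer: -385/3 ≈ -128.33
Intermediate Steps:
d(U, z) = -6 + z² (d(U, z) = z² - 6 = -6 + z²)
W/d(-210, -15) = -28105/(-6 + (-15)²) = -28105/(-6 + 225) = -28105/219 = -28105*1/219 = -385/3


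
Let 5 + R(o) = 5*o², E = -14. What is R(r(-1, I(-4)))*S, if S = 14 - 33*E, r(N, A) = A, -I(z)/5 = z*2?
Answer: 3805620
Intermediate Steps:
I(z) = -10*z (I(z) = -5*z*2 = -10*z)
R(o) = -5 + 5*o²
S = 476 (S = 14 - 33*(-14) = 14 + 462 = 476)
R(r(-1, I(-4)))*S = (-5 + 5*(-10*(-4))²)*476 = (-5 + 5*40²)*476 = (-5 + 5*1600)*476 = (-5 + 8000)*476 = 7995*476 = 3805620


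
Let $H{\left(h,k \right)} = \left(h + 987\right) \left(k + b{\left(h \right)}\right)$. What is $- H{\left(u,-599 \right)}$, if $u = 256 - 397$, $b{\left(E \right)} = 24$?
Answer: $486450$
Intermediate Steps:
$u = -141$ ($u = 256 - 397 = -141$)
$H{\left(h,k \right)} = \left(24 + k\right) \left(987 + h\right)$ ($H{\left(h,k \right)} = \left(h + 987\right) \left(k + 24\right) = \left(987 + h\right) \left(24 + k\right) = \left(24 + k\right) \left(987 + h\right)$)
$- H{\left(u,-599 \right)} = - (23688 + 24 \left(-141\right) + 987 \left(-599\right) - -84459) = - (23688 - 3384 - 591213 + 84459) = \left(-1\right) \left(-486450\right) = 486450$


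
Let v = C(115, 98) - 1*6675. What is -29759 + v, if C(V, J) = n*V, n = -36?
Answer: -40574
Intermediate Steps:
C(V, J) = -36*V
v = -10815 (v = -36*115 - 1*6675 = -4140 - 6675 = -10815)
-29759 + v = -29759 - 10815 = -40574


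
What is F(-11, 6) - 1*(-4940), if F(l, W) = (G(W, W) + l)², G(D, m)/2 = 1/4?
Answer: 20201/4 ≈ 5050.3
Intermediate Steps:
G(D, m) = ½ (G(D, m) = 2/4 = 2*(¼) = ½)
F(l, W) = (½ + l)²
F(-11, 6) - 1*(-4940) = (1 + 2*(-11))²/4 - 1*(-4940) = (1 - 22)²/4 + 4940 = (¼)*(-21)² + 4940 = (¼)*441 + 4940 = 441/4 + 4940 = 20201/4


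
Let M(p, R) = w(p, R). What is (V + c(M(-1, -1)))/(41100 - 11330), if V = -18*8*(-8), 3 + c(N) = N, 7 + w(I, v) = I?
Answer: 1141/29770 ≈ 0.038327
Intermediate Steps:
w(I, v) = -7 + I
M(p, R) = -7 + p
c(N) = -3 + N
V = 1152 (V = -144*(-8) = 1152)
(V + c(M(-1, -1)))/(41100 - 11330) = (1152 + (-3 + (-7 - 1)))/(41100 - 11330) = (1152 + (-3 - 8))/29770 = (1152 - 11)*(1/29770) = 1141*(1/29770) = 1141/29770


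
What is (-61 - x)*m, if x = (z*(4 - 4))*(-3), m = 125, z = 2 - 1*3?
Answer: -7625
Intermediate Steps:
z = -1 (z = 2 - 3 = -1)
x = 0 (x = -(4 - 4)*(-3) = -1*0*(-3) = 0*(-3) = 0)
(-61 - x)*m = (-61 - 1*0)*125 = (-61 + 0)*125 = -61*125 = -7625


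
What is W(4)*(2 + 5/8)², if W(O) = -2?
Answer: -441/32 ≈ -13.781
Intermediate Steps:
W(4)*(2 + 5/8)² = -2*(2 + 5/8)² = -2*(21/8)² = -2*441/64 = -441/32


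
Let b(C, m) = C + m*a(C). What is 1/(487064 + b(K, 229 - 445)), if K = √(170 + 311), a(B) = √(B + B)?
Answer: 1/(487064 + √481 - 216*√2*481^(¼)) ≈ 2.0591e-6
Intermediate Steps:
a(B) = √2*√B (a(B) = √(2*B) = √2*√B)
K = √481 ≈ 21.932
b(C, m) = C + m*√2*√C (b(C, m) = C + m*(√2*√C) = C + m*√2*√C)
1/(487064 + b(K, 229 - 445)) = 1/(487064 + (√481 + (229 - 445)*√2*√(√481))) = 1/(487064 + (√481 - 216*√2*481^(¼))) = 1/(487064 + √481 - 216*√2*481^(¼))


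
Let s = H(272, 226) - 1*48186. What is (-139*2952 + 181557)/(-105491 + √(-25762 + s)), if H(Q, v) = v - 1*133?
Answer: 24133281561/11128424936 + 228771*I*√73855/11128424936 ≈ 2.1686 + 0.0055867*I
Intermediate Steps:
H(Q, v) = -133 + v (H(Q, v) = v - 133 = -133 + v)
s = -48093 (s = (-133 + 226) - 1*48186 = 93 - 48186 = -48093)
(-139*2952 + 181557)/(-105491 + √(-25762 + s)) = (-139*2952 + 181557)/(-105491 + √(-25762 - 48093)) = (-410328 + 181557)/(-105491 + √(-73855)) = -228771/(-105491 + I*√73855)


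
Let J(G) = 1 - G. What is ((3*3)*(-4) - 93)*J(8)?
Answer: 903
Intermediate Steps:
((3*3)*(-4) - 93)*J(8) = ((3*3)*(-4) - 93)*(1 - 1*8) = (9*(-4) - 93)*(1 - 8) = (-36 - 93)*(-7) = -129*(-7) = 903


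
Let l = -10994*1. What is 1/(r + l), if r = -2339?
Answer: -1/13333 ≈ -7.5002e-5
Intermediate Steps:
l = -10994
1/(r + l) = 1/(-2339 - 10994) = 1/(-13333) = -1/13333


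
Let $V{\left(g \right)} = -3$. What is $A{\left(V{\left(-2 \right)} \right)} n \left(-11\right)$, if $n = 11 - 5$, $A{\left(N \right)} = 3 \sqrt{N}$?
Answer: $- 198 i \sqrt{3} \approx - 342.95 i$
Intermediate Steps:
$n = 6$ ($n = 11 - 5 = 6$)
$A{\left(V{\left(-2 \right)} \right)} n \left(-11\right) = 3 \sqrt{-3} \cdot 6 \left(-11\right) = 3 i \sqrt{3} \cdot 6 \left(-11\right) = 18 i \sqrt{3} \left(-11\right) = - 198 i \sqrt{3}$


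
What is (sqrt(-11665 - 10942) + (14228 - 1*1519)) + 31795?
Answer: 44504 + I*sqrt(22607) ≈ 44504.0 + 150.36*I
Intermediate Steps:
(sqrt(-11665 - 10942) + (14228 - 1*1519)) + 31795 = (sqrt(-22607) + (14228 - 1519)) + 31795 = (I*sqrt(22607) + 12709) + 31795 = (12709 + I*sqrt(22607)) + 31795 = 44504 + I*sqrt(22607)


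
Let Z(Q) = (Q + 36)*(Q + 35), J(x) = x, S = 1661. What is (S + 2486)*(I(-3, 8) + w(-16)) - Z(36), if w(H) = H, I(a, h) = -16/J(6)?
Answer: -247568/3 ≈ -82523.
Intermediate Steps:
I(a, h) = -8/3 (I(a, h) = -16/6 = -16*1/6 = -8/3)
Z(Q) = (35 + Q)*(36 + Q) (Z(Q) = (36 + Q)*(35 + Q) = (35 + Q)*(36 + Q))
(S + 2486)*(I(-3, 8) + w(-16)) - Z(36) = (1661 + 2486)*(-8/3 - 16) - (1260 + 36**2 + 71*36) = 4147*(-56/3) - (1260 + 1296 + 2556) = -232232/3 - 1*5112 = -232232/3 - 5112 = -247568/3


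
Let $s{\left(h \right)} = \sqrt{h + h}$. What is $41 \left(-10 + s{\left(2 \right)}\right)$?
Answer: $-328$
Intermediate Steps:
$s{\left(h \right)} = \sqrt{2} \sqrt{h}$ ($s{\left(h \right)} = \sqrt{2 h} = \sqrt{2} \sqrt{h}$)
$41 \left(-10 + s{\left(2 \right)}\right) = 41 \left(-10 + \sqrt{2} \sqrt{2}\right) = 41 \left(-10 + 2\right) = 41 \left(-8\right) = -328$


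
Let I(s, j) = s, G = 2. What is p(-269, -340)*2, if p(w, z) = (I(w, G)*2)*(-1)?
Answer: 1076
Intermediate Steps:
p(w, z) = -2*w (p(w, z) = (w*2)*(-1) = (2*w)*(-1) = -2*w)
p(-269, -340)*2 = -2*(-269)*2 = 538*2 = 1076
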